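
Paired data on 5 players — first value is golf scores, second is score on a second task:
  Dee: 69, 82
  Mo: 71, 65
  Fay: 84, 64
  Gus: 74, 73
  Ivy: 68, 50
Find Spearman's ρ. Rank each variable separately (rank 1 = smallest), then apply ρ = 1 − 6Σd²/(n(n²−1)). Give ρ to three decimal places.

0.100

Ranks of variable 1: 2, 3, 5, 4, 1
Ranks of variable 2: 5, 3, 2, 4, 1
d = r₁ − r₂: -3, 0, 3, 0, 0
d²: 9, 0, 9, 0, 0; Σd² = 18
ρ = 1 − 6·18/(5·24) = 1 − 108/120 = 0.100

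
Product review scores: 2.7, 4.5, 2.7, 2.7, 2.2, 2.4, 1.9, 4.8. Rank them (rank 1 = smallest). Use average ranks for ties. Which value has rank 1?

1.9

Sorted (ascending): 1.9, 2.2, 2.4, 2.7, 2.7, 2.7, 4.5, 4.8
The 3 values of 2.7 occupy positions 4–6 → average rank 5.
Rank 1 → value 1.9.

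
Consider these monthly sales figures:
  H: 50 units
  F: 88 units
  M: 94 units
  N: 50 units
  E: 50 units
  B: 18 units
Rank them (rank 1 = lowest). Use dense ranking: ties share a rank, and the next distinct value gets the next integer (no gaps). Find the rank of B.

Sorted (ascending): 18, 50, 50, 50, 88, 94
The 3 values of 50 share dense rank 2.
Remaining distinct values take the next consecutive integers.
B has value 18 units → rank 1.

1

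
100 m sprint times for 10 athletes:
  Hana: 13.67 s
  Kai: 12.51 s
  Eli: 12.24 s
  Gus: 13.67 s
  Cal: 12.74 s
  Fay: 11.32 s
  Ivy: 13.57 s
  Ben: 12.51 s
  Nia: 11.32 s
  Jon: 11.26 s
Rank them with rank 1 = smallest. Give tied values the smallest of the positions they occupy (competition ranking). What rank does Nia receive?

Sorted (ascending): 11.26, 11.32, 11.32, 12.24, 12.51, 12.51, 12.74, 13.57, 13.67, 13.67
The 2 values of 11.32 occupy positions 2–3 → each gets rank 2.
The 2 values of 12.51 occupy positions 5–6 → each gets rank 5.
The 2 values of 13.67 occupy positions 9–10 → each gets rank 9.
Nia has value 11.32 s → rank 2.

2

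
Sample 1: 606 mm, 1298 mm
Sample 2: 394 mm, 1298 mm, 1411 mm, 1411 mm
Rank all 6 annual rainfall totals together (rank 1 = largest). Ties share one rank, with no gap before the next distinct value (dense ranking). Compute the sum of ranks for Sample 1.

Sorted (descending): 1411, 1411, 1298, 1298, 606, 394
The 2 values of 1411 share dense rank 1.
The 2 values of 1298 share dense rank 2.
Remaining distinct values take the next consecutive integers.
Sample 1 values → pooled ranks: 606→3, 1298→2
Rank sum = 3 + 2 = 5

5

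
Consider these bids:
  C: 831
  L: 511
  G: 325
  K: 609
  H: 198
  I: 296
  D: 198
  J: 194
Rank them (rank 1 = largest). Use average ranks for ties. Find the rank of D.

Sorted (descending): 831, 609, 511, 325, 296, 198, 198, 194
The 2 values of 198 occupy positions 6–7 → average rank (6+7)/2 = 6.5.
D has value 198 → rank 6.5.

6.5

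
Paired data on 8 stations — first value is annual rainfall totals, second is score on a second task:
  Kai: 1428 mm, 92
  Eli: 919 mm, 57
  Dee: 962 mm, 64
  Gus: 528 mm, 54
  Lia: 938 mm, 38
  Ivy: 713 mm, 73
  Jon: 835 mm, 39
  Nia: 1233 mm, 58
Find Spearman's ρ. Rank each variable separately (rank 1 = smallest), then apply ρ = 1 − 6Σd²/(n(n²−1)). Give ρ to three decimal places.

Ranks of variable 1: 8, 4, 6, 1, 5, 2, 3, 7
Ranks of variable 2: 8, 4, 6, 3, 1, 7, 2, 5
d = r₁ − r₂: 0, 0, 0, -2, 4, -5, 1, 2
d²: 0, 0, 0, 4, 16, 25, 1, 4; Σd² = 50
ρ = 1 − 6·50/(8·63) = 1 − 300/504 = 0.405

0.405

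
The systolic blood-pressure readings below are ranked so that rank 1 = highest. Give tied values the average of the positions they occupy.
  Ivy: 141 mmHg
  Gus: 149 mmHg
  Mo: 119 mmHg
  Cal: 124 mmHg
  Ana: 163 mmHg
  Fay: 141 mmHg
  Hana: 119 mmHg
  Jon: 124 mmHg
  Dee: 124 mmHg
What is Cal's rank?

Sorted (descending): 163, 149, 141, 141, 124, 124, 124, 119, 119
The 2 values of 141 occupy positions 3–4 → average rank (3+4)/2 = 3.5.
The 3 values of 124 occupy positions 5–7 → average rank 6.
The 2 values of 119 occupy positions 8–9 → average rank (8+9)/2 = 8.5.
Cal has value 124 mmHg → rank 6.

6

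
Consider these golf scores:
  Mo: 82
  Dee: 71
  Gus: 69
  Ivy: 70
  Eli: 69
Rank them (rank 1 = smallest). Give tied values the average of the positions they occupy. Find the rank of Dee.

4

Sorted (ascending): 69, 69, 70, 71, 82
The 2 values of 69 occupy positions 1–2 → average rank (1+2)/2 = 1.5.
Dee has value 71 → rank 4.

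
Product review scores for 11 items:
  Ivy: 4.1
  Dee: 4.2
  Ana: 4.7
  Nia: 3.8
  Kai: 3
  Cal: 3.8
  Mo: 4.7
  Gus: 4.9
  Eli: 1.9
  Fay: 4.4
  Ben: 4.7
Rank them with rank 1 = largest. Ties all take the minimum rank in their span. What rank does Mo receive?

Sorted (descending): 4.9, 4.7, 4.7, 4.7, 4.4, 4.2, 4.1, 3.8, 3.8, 3, 1.9
The 3 values of 4.7 occupy positions 2–4 → each gets rank 2.
The 2 values of 3.8 occupy positions 8–9 → each gets rank 8.
Mo has value 4.7 → rank 2.

2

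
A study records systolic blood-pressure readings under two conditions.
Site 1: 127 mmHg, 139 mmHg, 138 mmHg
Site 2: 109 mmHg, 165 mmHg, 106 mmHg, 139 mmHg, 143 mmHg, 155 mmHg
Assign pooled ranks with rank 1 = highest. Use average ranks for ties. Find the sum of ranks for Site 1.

17.5

Sorted (descending): 165, 155, 143, 139, 139, 138, 127, 109, 106
The 2 values of 139 occupy positions 4–5 → average rank (4+5)/2 = 4.5.
Site 1 values → pooled ranks: 127→7, 139→4.5, 138→6
Rank sum = 7 + 4.5 + 6 = 17.5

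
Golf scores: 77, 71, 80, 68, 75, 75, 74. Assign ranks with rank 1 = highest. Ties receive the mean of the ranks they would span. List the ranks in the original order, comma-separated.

2, 6, 1, 7, 3.5, 3.5, 5

Sorted (descending): 80, 77, 75, 75, 74, 71, 68
The 2 values of 75 occupy positions 3–4 → average rank (3+4)/2 = 3.5.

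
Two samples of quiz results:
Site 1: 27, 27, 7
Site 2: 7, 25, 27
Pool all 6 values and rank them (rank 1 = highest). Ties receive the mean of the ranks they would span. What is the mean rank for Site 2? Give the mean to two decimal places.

Sorted (descending): 27, 27, 27, 25, 7, 7
The 3 values of 27 occupy positions 1–3 → average rank 2.
The 2 values of 7 occupy positions 5–6 → average rank (5+6)/2 = 5.5.
Site 2 values → pooled ranks: 7→5.5, 25→4, 27→2
Mean rank = (5.5 + 4 + 2) / 3 = 3.83

3.83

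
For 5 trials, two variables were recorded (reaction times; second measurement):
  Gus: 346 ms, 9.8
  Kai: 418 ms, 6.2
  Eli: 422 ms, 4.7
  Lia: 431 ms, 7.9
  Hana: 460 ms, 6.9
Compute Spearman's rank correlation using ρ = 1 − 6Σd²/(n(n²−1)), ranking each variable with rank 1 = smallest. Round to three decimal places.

Ranks of variable 1: 1, 2, 3, 4, 5
Ranks of variable 2: 5, 2, 1, 4, 3
d = r₁ − r₂: -4, 0, 2, 0, 2
d²: 16, 0, 4, 0, 4; Σd² = 24
ρ = 1 − 6·24/(5·24) = 1 − 144/120 = -0.200

-0.200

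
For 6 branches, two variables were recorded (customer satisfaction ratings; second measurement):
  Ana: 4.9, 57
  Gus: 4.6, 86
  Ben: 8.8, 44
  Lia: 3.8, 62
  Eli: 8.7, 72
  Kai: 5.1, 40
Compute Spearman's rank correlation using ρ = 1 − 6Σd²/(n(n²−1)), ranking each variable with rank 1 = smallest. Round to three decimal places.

-0.429

Ranks of variable 1: 3, 2, 6, 1, 5, 4
Ranks of variable 2: 3, 6, 2, 4, 5, 1
d = r₁ − r₂: 0, -4, 4, -3, 0, 3
d²: 0, 16, 16, 9, 0, 9; Σd² = 50
ρ = 1 − 6·50/(6·35) = 1 − 300/210 = -0.429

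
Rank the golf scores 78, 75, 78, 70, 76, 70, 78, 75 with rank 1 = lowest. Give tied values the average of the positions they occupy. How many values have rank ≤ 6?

5

Sorted (ascending): 70, 70, 75, 75, 76, 78, 78, 78
The 2 values of 70 occupy positions 1–2 → average rank (1+2)/2 = 1.5.
The 2 values of 75 occupy positions 3–4 → average rank (3+4)/2 = 3.5.
The 3 values of 78 occupy positions 6–8 → average rank 7.
Ranks ≤ 6: {1.5, 1.5, 3.5, 3.5, 5} → 5 values.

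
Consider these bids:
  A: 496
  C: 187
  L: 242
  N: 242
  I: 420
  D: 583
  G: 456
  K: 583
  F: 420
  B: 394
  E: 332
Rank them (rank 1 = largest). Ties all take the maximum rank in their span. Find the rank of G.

Sorted (descending): 583, 583, 496, 456, 420, 420, 394, 332, 242, 242, 187
The 2 values of 583 occupy positions 1–2 → each gets rank 2.
The 2 values of 420 occupy positions 5–6 → each gets rank 6.
The 2 values of 242 occupy positions 9–10 → each gets rank 10.
G has value 456 → rank 4.

4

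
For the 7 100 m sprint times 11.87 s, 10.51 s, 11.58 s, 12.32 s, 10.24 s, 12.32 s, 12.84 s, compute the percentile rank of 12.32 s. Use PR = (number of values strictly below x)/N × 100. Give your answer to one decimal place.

57.1

N = 7.
Strictly below 12.32: 4. Equal to 12.32: 2.
PR = 4/7 × 100 = 57.1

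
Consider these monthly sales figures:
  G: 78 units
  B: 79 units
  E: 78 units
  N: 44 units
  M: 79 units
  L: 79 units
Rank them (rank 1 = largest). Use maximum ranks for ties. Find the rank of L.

3

Sorted (descending): 79, 79, 79, 78, 78, 44
The 3 values of 79 occupy positions 1–3 → each gets rank 3.
The 2 values of 78 occupy positions 4–5 → each gets rank 5.
L has value 79 units → rank 3.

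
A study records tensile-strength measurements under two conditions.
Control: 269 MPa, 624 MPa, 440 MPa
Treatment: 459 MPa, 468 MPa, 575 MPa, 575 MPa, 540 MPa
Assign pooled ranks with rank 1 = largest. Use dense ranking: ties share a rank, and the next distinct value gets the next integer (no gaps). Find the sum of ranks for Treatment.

16

Sorted (descending): 624, 575, 575, 540, 468, 459, 440, 269
The 2 values of 575 share dense rank 2.
Remaining distinct values take the next consecutive integers.
Treatment values → pooled ranks: 459→5, 468→4, 575→2, 575→2, 540→3
Rank sum = 5 + 4 + 2 + 2 + 3 = 16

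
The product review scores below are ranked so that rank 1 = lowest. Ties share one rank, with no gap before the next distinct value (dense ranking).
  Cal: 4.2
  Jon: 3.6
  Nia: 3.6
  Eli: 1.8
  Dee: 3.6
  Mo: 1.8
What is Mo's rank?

1

Sorted (ascending): 1.8, 1.8, 3.6, 3.6, 3.6, 4.2
The 2 values of 1.8 share dense rank 1.
The 3 values of 3.6 share dense rank 2.
Remaining distinct values take the next consecutive integers.
Mo has value 1.8 → rank 1.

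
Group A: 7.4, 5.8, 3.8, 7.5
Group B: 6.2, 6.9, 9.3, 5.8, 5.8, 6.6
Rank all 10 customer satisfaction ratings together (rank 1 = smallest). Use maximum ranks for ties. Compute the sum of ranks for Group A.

22

Sorted (ascending): 3.8, 5.8, 5.8, 5.8, 6.2, 6.6, 6.9, 7.4, 7.5, 9.3
The 3 values of 5.8 occupy positions 2–4 → each gets rank 4.
Group A values → pooled ranks: 7.4→8, 5.8→4, 3.8→1, 7.5→9
Rank sum = 8 + 4 + 1 + 9 = 22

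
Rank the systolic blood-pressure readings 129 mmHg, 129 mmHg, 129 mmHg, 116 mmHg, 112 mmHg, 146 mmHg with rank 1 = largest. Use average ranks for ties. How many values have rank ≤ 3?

4

Sorted (descending): 146, 129, 129, 129, 116, 112
The 3 values of 129 occupy positions 2–4 → average rank 3.
Ranks ≤ 3: {1, 3, 3, 3} → 4 values.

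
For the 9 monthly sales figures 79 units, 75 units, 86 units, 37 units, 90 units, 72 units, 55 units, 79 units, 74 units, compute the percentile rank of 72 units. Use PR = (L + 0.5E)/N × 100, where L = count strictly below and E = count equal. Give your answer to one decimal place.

N = 9.
Strictly below 72: 2. Equal to 72: 1.
PR = (2 + 0.5·1)/9 × 100 = 27.8

27.8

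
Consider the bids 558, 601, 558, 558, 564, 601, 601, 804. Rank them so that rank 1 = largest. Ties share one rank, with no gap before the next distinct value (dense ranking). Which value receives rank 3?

Sorted (descending): 804, 601, 601, 601, 564, 558, 558, 558
The 3 values of 601 share dense rank 2.
The 3 values of 558 share dense rank 4.
Remaining distinct values take the next consecutive integers.
Rank 3 → value 564.

564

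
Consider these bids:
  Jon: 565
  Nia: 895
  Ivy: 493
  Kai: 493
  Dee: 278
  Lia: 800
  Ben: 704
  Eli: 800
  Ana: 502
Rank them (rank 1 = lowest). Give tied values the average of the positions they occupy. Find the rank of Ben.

6

Sorted (ascending): 278, 493, 493, 502, 565, 704, 800, 800, 895
The 2 values of 493 occupy positions 2–3 → average rank (2+3)/2 = 2.5.
The 2 values of 800 occupy positions 7–8 → average rank (7+8)/2 = 7.5.
Ben has value 704 → rank 6.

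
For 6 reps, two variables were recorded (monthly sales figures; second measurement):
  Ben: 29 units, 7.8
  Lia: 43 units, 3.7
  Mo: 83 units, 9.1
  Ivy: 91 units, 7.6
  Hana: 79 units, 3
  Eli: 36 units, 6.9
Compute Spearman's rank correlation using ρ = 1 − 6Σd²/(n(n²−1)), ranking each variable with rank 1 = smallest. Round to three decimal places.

Ranks of variable 1: 1, 3, 5, 6, 4, 2
Ranks of variable 2: 5, 2, 6, 4, 1, 3
d = r₁ − r₂: -4, 1, -1, 2, 3, -1
d²: 16, 1, 1, 4, 9, 1; Σd² = 32
ρ = 1 − 6·32/(6·35) = 1 − 192/210 = 0.086

0.086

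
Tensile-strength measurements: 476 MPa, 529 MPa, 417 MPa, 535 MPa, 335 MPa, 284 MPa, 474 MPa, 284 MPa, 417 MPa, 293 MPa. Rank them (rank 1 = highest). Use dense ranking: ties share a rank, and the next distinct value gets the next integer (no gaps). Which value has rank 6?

Sorted (descending): 535, 529, 476, 474, 417, 417, 335, 293, 284, 284
The 2 values of 417 share dense rank 5.
The 2 values of 284 share dense rank 8.
Remaining distinct values take the next consecutive integers.
Rank 6 → value 335.

335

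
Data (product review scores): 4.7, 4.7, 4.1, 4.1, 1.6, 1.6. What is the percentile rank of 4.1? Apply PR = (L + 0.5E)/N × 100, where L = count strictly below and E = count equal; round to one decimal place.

N = 6.
Strictly below 4.1: 2. Equal to 4.1: 2.
PR = (2 + 0.5·2)/6 × 100 = 50.0

50.0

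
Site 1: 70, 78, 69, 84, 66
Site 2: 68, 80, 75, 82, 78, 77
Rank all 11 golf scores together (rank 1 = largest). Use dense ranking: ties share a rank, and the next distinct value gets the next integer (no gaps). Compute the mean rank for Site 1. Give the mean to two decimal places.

Sorted (descending): 84, 82, 80, 78, 78, 77, 75, 70, 69, 68, 66
The 2 values of 78 share dense rank 4.
Remaining distinct values take the next consecutive integers.
Site 1 values → pooled ranks: 70→7, 78→4, 69→8, 84→1, 66→10
Mean rank = (7 + 4 + 8 + 1 + 10) / 5 = 6.00

6.00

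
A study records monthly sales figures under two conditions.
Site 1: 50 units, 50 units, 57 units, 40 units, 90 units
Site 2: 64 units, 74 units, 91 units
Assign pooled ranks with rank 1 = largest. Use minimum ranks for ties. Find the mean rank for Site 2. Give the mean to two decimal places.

2.67

Sorted (descending): 91, 90, 74, 64, 57, 50, 50, 40
The 2 values of 50 occupy positions 6–7 → each gets rank 6.
Site 2 values → pooled ranks: 64→4, 74→3, 91→1
Mean rank = (4 + 3 + 1) / 3 = 2.67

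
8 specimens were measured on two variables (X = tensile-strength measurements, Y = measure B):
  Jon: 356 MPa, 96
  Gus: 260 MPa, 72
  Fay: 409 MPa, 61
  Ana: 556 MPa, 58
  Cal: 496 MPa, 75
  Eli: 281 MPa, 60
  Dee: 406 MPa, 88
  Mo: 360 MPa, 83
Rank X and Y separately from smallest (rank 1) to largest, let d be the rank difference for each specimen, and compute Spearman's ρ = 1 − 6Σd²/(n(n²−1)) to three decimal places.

-0.238

Ranks of variable 1: 3, 1, 6, 8, 7, 2, 5, 4
Ranks of variable 2: 8, 4, 3, 1, 5, 2, 7, 6
d = r₁ − r₂: -5, -3, 3, 7, 2, 0, -2, -2
d²: 25, 9, 9, 49, 4, 0, 4, 4; Σd² = 104
ρ = 1 − 6·104/(8·63) = 1 − 624/504 = -0.238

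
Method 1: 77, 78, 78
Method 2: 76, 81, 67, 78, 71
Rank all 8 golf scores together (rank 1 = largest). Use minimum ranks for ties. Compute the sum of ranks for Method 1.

9

Sorted (descending): 81, 78, 78, 78, 77, 76, 71, 67
The 3 values of 78 occupy positions 2–4 → each gets rank 2.
Method 1 values → pooled ranks: 77→5, 78→2, 78→2
Rank sum = 5 + 2 + 2 = 9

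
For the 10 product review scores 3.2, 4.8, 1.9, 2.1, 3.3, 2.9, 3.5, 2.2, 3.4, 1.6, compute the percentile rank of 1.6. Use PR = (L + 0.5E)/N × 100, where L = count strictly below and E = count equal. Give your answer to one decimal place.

N = 10.
Strictly below 1.6: 0. Equal to 1.6: 1.
PR = (0 + 0.5·1)/10 × 100 = 5.0

5.0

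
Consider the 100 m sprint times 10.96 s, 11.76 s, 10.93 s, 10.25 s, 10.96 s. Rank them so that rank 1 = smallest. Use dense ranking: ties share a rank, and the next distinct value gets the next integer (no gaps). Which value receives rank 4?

11.76

Sorted (ascending): 10.25, 10.93, 10.96, 10.96, 11.76
The 2 values of 10.96 share dense rank 3.
Remaining distinct values take the next consecutive integers.
Rank 4 → value 11.76.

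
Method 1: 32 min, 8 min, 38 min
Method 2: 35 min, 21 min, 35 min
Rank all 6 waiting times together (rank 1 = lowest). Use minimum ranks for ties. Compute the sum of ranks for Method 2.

10

Sorted (ascending): 8, 21, 32, 35, 35, 38
The 2 values of 35 occupy positions 4–5 → each gets rank 4.
Method 2 values → pooled ranks: 35→4, 21→2, 35→4
Rank sum = 4 + 2 + 4 = 10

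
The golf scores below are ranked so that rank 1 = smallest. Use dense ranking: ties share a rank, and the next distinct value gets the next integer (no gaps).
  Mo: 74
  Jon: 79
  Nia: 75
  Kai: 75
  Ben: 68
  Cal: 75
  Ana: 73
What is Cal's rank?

Sorted (ascending): 68, 73, 74, 75, 75, 75, 79
The 3 values of 75 share dense rank 4.
Remaining distinct values take the next consecutive integers.
Cal has value 75 → rank 4.

4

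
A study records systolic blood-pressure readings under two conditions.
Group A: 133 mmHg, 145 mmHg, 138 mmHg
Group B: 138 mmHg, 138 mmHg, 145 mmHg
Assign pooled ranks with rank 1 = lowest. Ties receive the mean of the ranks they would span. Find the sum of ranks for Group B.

11.5

Sorted (ascending): 133, 138, 138, 138, 145, 145
The 3 values of 138 occupy positions 2–4 → average rank 3.
The 2 values of 145 occupy positions 5–6 → average rank (5+6)/2 = 5.5.
Group B values → pooled ranks: 138→3, 138→3, 145→5.5
Rank sum = 3 + 3 + 5.5 = 11.5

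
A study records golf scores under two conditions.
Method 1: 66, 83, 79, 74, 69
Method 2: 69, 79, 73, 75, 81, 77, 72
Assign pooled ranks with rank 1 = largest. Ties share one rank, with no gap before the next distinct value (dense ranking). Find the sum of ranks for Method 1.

29

Sorted (descending): 83, 81, 79, 79, 77, 75, 74, 73, 72, 69, 69, 66
The 2 values of 79 share dense rank 3.
The 2 values of 69 share dense rank 9.
Remaining distinct values take the next consecutive integers.
Method 1 values → pooled ranks: 66→10, 83→1, 79→3, 74→6, 69→9
Rank sum = 10 + 1 + 3 + 6 + 9 = 29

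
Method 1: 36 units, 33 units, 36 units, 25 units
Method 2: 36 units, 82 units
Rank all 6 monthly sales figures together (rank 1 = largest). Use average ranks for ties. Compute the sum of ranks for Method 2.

4

Sorted (descending): 82, 36, 36, 36, 33, 25
The 3 values of 36 occupy positions 2–4 → average rank 3.
Method 2 values → pooled ranks: 36→3, 82→1
Rank sum = 3 + 1 = 4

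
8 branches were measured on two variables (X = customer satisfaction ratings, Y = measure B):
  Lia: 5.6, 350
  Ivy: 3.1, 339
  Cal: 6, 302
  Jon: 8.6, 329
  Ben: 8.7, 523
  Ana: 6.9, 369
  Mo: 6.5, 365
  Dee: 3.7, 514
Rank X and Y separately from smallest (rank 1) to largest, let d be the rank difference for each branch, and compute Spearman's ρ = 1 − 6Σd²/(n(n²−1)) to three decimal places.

0.238

Ranks of variable 1: 3, 1, 4, 7, 8, 6, 5, 2
Ranks of variable 2: 4, 3, 1, 2, 8, 6, 5, 7
d = r₁ − r₂: -1, -2, 3, 5, 0, 0, 0, -5
d²: 1, 4, 9, 25, 0, 0, 0, 25; Σd² = 64
ρ = 1 − 6·64/(8·63) = 1 − 384/504 = 0.238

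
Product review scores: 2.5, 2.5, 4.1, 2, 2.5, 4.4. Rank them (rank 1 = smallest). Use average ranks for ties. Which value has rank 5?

Sorted (ascending): 2, 2.5, 2.5, 2.5, 4.1, 4.4
The 3 values of 2.5 occupy positions 2–4 → average rank 3.
Rank 5 → value 4.1.

4.1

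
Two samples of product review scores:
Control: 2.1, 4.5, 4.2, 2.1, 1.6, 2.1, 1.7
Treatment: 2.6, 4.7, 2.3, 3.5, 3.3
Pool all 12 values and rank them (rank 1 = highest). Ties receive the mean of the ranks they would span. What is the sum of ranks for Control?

55

Sorted (descending): 4.7, 4.5, 4.2, 3.5, 3.3, 2.6, 2.3, 2.1, 2.1, 2.1, 1.7, 1.6
The 3 values of 2.1 occupy positions 8–10 → average rank 9.
Control values → pooled ranks: 2.1→9, 4.5→2, 4.2→3, 2.1→9, 1.6→12, 2.1→9, 1.7→11
Rank sum = 9 + 2 + 3 + 9 + 12 + 9 + 11 = 55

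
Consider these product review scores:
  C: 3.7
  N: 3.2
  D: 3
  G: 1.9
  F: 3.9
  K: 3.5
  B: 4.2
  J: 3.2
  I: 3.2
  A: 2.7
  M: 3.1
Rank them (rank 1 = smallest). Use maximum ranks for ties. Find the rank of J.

7

Sorted (ascending): 1.9, 2.7, 3, 3.1, 3.2, 3.2, 3.2, 3.5, 3.7, 3.9, 4.2
The 3 values of 3.2 occupy positions 5–7 → each gets rank 7.
J has value 3.2 → rank 7.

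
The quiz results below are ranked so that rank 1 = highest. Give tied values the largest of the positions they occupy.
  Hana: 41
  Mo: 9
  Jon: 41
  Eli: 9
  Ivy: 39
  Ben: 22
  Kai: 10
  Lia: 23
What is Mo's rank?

Sorted (descending): 41, 41, 39, 23, 22, 10, 9, 9
The 2 values of 41 occupy positions 1–2 → each gets rank 2.
The 2 values of 9 occupy positions 7–8 → each gets rank 8.
Mo has value 9 → rank 8.

8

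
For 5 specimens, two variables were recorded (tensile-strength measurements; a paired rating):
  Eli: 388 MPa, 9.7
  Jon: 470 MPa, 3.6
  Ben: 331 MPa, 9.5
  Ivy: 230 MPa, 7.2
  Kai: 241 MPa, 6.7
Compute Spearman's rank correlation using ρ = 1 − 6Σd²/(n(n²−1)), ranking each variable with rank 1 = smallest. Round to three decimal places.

-0.100

Ranks of variable 1: 4, 5, 3, 1, 2
Ranks of variable 2: 5, 1, 4, 3, 2
d = r₁ − r₂: -1, 4, -1, -2, 0
d²: 1, 16, 1, 4, 0; Σd² = 22
ρ = 1 − 6·22/(5·24) = 1 − 132/120 = -0.100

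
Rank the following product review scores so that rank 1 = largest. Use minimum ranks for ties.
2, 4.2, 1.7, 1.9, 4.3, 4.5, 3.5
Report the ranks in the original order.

5, 3, 7, 6, 2, 1, 4

Sorted (descending): 4.5, 4.3, 4.2, 3.5, 2, 1.9, 1.7
No ties — each value takes its position as its rank.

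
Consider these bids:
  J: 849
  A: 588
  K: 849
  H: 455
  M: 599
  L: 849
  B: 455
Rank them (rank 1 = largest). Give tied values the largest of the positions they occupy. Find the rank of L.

Sorted (descending): 849, 849, 849, 599, 588, 455, 455
The 3 values of 849 occupy positions 1–3 → each gets rank 3.
The 2 values of 455 occupy positions 6–7 → each gets rank 7.
L has value 849 → rank 3.

3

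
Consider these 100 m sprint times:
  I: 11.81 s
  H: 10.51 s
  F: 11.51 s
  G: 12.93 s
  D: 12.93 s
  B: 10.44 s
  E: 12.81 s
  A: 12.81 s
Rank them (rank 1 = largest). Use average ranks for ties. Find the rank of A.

Sorted (descending): 12.93, 12.93, 12.81, 12.81, 11.81, 11.51, 10.51, 10.44
The 2 values of 12.93 occupy positions 1–2 → average rank (1+2)/2 = 1.5.
The 2 values of 12.81 occupy positions 3–4 → average rank (3+4)/2 = 3.5.
A has value 12.81 s → rank 3.5.

3.5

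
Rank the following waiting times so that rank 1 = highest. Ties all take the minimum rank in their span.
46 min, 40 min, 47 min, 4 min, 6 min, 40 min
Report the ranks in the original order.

2, 3, 1, 6, 5, 3

Sorted (descending): 47, 46, 40, 40, 6, 4
The 2 values of 40 occupy positions 3–4 → each gets rank 3.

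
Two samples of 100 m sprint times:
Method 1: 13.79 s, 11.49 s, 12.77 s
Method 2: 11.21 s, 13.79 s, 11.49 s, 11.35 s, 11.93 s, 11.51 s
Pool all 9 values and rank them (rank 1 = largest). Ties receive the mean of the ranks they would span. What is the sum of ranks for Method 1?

11

Sorted (descending): 13.79, 13.79, 12.77, 11.93, 11.51, 11.49, 11.49, 11.35, 11.21
The 2 values of 13.79 occupy positions 1–2 → average rank (1+2)/2 = 1.5.
The 2 values of 11.49 occupy positions 6–7 → average rank (6+7)/2 = 6.5.
Method 1 values → pooled ranks: 13.79→1.5, 11.49→6.5, 12.77→3
Rank sum = 1.5 + 6.5 + 3 = 11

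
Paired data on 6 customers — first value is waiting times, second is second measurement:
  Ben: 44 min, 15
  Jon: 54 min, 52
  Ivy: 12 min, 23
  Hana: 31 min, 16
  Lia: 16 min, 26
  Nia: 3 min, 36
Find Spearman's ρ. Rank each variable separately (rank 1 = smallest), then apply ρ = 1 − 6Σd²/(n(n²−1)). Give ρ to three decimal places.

-0.086

Ranks of variable 1: 5, 6, 2, 4, 3, 1
Ranks of variable 2: 1, 6, 3, 2, 4, 5
d = r₁ − r₂: 4, 0, -1, 2, -1, -4
d²: 16, 0, 1, 4, 1, 16; Σd² = 38
ρ = 1 − 6·38/(6·35) = 1 − 228/210 = -0.086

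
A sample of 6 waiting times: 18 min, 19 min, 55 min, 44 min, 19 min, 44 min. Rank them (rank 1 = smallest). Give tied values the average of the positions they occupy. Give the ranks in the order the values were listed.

1, 2.5, 6, 4.5, 2.5, 4.5

Sorted (ascending): 18, 19, 19, 44, 44, 55
The 2 values of 19 occupy positions 2–3 → average rank (2+3)/2 = 2.5.
The 2 values of 44 occupy positions 4–5 → average rank (4+5)/2 = 4.5.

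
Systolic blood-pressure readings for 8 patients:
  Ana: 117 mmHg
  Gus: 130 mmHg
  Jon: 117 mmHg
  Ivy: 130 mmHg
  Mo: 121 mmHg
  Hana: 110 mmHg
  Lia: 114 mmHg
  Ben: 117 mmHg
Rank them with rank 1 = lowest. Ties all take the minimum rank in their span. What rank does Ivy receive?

7

Sorted (ascending): 110, 114, 117, 117, 117, 121, 130, 130
The 3 values of 117 occupy positions 3–5 → each gets rank 3.
The 2 values of 130 occupy positions 7–8 → each gets rank 7.
Ivy has value 130 mmHg → rank 7.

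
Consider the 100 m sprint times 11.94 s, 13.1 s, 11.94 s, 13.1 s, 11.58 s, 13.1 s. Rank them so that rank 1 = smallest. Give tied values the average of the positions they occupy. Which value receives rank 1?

11.58

Sorted (ascending): 11.58, 11.94, 11.94, 13.1, 13.1, 13.1
The 2 values of 11.94 occupy positions 2–3 → average rank (2+3)/2 = 2.5.
The 3 values of 13.1 occupy positions 4–6 → average rank 5.
Rank 1 → value 11.58.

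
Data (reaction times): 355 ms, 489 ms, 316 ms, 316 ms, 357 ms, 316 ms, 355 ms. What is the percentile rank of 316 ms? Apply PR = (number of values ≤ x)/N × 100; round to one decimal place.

N = 7.
Strictly below 316: 0. Equal to 316: 3.
PR = 3/7 × 100 = 42.9

42.9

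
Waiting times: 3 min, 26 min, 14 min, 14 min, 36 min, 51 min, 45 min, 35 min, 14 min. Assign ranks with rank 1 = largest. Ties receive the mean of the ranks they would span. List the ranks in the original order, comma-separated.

Sorted (descending): 51, 45, 36, 35, 26, 14, 14, 14, 3
The 3 values of 14 occupy positions 6–8 → average rank 7.

9, 5, 7, 7, 3, 1, 2, 4, 7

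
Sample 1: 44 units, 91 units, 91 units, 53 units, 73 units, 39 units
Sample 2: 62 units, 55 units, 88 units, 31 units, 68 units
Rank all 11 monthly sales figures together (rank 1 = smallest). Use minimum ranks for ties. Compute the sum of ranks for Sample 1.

Sorted (ascending): 31, 39, 44, 53, 55, 62, 68, 73, 88, 91, 91
The 2 values of 91 occupy positions 10–11 → each gets rank 10.
Sample 1 values → pooled ranks: 44→3, 91→10, 91→10, 53→4, 73→8, 39→2
Rank sum = 3 + 10 + 10 + 4 + 8 + 2 = 37

37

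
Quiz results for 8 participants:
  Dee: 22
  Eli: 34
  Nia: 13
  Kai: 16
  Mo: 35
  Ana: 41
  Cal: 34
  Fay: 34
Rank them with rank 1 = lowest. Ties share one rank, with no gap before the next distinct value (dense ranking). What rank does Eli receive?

Sorted (ascending): 13, 16, 22, 34, 34, 34, 35, 41
The 3 values of 34 share dense rank 4.
Remaining distinct values take the next consecutive integers.
Eli has value 34 → rank 4.

4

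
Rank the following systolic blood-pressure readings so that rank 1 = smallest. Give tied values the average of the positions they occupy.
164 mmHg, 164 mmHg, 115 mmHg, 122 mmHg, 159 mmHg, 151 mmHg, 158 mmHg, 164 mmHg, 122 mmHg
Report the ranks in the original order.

8, 8, 1, 2.5, 6, 4, 5, 8, 2.5

Sorted (ascending): 115, 122, 122, 151, 158, 159, 164, 164, 164
The 2 values of 122 occupy positions 2–3 → average rank (2+3)/2 = 2.5.
The 3 values of 164 occupy positions 7–9 → average rank 8.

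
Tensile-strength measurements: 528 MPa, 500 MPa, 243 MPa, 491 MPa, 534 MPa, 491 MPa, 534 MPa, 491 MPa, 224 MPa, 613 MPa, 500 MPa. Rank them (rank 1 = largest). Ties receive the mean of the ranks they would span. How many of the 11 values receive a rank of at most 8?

9

Sorted (descending): 613, 534, 534, 528, 500, 500, 491, 491, 491, 243, 224
The 2 values of 534 occupy positions 2–3 → average rank (2+3)/2 = 2.5.
The 2 values of 500 occupy positions 5–6 → average rank (5+6)/2 = 5.5.
The 3 values of 491 occupy positions 7–9 → average rank 8.
Ranks ≤ 8: {1, 2.5, 2.5, 4, 5.5, 5.5, 8, 8, 8} → 9 values.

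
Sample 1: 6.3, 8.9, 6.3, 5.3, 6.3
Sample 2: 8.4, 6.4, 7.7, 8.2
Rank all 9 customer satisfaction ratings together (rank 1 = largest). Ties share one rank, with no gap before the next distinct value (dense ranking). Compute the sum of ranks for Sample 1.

Sorted (descending): 8.9, 8.4, 8.2, 7.7, 6.4, 6.3, 6.3, 6.3, 5.3
The 3 values of 6.3 share dense rank 6.
Remaining distinct values take the next consecutive integers.
Sample 1 values → pooled ranks: 6.3→6, 8.9→1, 6.3→6, 5.3→7, 6.3→6
Rank sum = 6 + 1 + 6 + 7 + 6 = 26

26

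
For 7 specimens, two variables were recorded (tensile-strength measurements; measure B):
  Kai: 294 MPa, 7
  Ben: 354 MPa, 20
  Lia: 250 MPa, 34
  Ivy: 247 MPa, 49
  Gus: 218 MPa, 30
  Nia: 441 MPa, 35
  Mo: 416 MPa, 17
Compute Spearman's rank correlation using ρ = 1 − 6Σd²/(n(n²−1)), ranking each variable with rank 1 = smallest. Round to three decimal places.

-0.214

Ranks of variable 1: 4, 5, 3, 2, 1, 7, 6
Ranks of variable 2: 1, 3, 5, 7, 4, 6, 2
d = r₁ − r₂: 3, 2, -2, -5, -3, 1, 4
d²: 9, 4, 4, 25, 9, 1, 16; Σd² = 68
ρ = 1 − 6·68/(7·48) = 1 − 408/336 = -0.214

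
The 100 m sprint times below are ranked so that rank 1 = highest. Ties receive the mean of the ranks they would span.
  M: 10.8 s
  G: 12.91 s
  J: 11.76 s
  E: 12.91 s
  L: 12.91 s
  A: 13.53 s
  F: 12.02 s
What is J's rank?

6

Sorted (descending): 13.53, 12.91, 12.91, 12.91, 12.02, 11.76, 10.8
The 3 values of 12.91 occupy positions 2–4 → average rank 3.
J has value 11.76 s → rank 6.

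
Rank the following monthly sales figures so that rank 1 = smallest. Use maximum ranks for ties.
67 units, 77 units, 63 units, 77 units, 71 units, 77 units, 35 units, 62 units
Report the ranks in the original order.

Sorted (ascending): 35, 62, 63, 67, 71, 77, 77, 77
The 3 values of 77 occupy positions 6–8 → each gets rank 8.

4, 8, 3, 8, 5, 8, 1, 2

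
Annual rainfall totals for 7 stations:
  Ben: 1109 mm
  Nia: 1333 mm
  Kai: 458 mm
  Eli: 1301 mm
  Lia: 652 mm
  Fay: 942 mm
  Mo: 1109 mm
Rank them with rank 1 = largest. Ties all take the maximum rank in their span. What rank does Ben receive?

4

Sorted (descending): 1333, 1301, 1109, 1109, 942, 652, 458
The 2 values of 1109 occupy positions 3–4 → each gets rank 4.
Ben has value 1109 mm → rank 4.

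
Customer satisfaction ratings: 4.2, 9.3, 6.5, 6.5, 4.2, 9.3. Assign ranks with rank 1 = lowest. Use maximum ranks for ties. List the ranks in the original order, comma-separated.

Sorted (ascending): 4.2, 4.2, 6.5, 6.5, 9.3, 9.3
The 2 values of 4.2 occupy positions 1–2 → each gets rank 2.
The 2 values of 6.5 occupy positions 3–4 → each gets rank 4.
The 2 values of 9.3 occupy positions 5–6 → each gets rank 6.

2, 6, 4, 4, 2, 6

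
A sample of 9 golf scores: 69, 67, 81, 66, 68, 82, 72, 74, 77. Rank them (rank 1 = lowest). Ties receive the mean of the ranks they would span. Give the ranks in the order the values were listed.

4, 2, 8, 1, 3, 9, 5, 6, 7

Sorted (ascending): 66, 67, 68, 69, 72, 74, 77, 81, 82
No ties — each value takes its position as its rank.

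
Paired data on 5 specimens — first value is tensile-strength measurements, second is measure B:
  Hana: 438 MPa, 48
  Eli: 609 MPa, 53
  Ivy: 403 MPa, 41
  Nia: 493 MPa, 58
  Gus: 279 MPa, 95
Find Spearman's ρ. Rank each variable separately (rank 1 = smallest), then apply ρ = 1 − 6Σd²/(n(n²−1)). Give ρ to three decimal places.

Ranks of variable 1: 3, 5, 2, 4, 1
Ranks of variable 2: 2, 3, 1, 4, 5
d = r₁ − r₂: 1, 2, 1, 0, -4
d²: 1, 4, 1, 0, 16; Σd² = 22
ρ = 1 − 6·22/(5·24) = 1 − 132/120 = -0.100

-0.100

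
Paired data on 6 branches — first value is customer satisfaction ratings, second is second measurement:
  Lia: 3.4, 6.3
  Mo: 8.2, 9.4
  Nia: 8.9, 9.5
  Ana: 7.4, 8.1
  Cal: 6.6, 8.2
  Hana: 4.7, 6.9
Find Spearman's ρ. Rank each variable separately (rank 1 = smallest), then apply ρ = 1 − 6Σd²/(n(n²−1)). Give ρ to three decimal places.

0.943

Ranks of variable 1: 1, 5, 6, 4, 3, 2
Ranks of variable 2: 1, 5, 6, 3, 4, 2
d = r₁ − r₂: 0, 0, 0, 1, -1, 0
d²: 0, 0, 0, 1, 1, 0; Σd² = 2
ρ = 1 − 6·2/(6·35) = 1 − 12/210 = 0.943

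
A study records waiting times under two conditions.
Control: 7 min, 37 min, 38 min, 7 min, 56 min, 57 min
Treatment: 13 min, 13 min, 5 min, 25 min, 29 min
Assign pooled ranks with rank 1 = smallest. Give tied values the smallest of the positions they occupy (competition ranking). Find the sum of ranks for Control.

42

Sorted (ascending): 5, 7, 7, 13, 13, 25, 29, 37, 38, 56, 57
The 2 values of 7 occupy positions 2–3 → each gets rank 2.
The 2 values of 13 occupy positions 4–5 → each gets rank 4.
Control values → pooled ranks: 7→2, 37→8, 38→9, 7→2, 56→10, 57→11
Rank sum = 2 + 8 + 9 + 2 + 10 + 11 = 42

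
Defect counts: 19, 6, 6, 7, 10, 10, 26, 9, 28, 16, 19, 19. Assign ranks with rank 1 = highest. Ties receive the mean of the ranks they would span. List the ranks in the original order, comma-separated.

4, 11.5, 11.5, 10, 7.5, 7.5, 2, 9, 1, 6, 4, 4

Sorted (descending): 28, 26, 19, 19, 19, 16, 10, 10, 9, 7, 6, 6
The 3 values of 19 occupy positions 3–5 → average rank 4.
The 2 values of 10 occupy positions 7–8 → average rank (7+8)/2 = 7.5.
The 2 values of 6 occupy positions 11–12 → average rank (11+12)/2 = 11.5.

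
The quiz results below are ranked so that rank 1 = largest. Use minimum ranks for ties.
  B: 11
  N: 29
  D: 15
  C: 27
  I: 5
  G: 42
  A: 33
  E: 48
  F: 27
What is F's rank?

Sorted (descending): 48, 42, 33, 29, 27, 27, 15, 11, 5
The 2 values of 27 occupy positions 5–6 → each gets rank 5.
F has value 27 → rank 5.

5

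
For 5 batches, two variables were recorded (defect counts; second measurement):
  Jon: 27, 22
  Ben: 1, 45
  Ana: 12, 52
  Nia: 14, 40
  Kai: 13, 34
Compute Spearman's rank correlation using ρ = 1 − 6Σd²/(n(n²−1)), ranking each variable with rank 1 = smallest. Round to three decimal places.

-0.800

Ranks of variable 1: 5, 1, 2, 4, 3
Ranks of variable 2: 1, 4, 5, 3, 2
d = r₁ − r₂: 4, -3, -3, 1, 1
d²: 16, 9, 9, 1, 1; Σd² = 36
ρ = 1 − 6·36/(5·24) = 1 − 216/120 = -0.800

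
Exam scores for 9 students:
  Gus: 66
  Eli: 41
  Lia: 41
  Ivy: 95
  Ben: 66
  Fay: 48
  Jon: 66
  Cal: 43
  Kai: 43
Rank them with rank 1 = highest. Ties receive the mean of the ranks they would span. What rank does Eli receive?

8.5

Sorted (descending): 95, 66, 66, 66, 48, 43, 43, 41, 41
The 3 values of 66 occupy positions 2–4 → average rank 3.
The 2 values of 43 occupy positions 6–7 → average rank (6+7)/2 = 6.5.
The 2 values of 41 occupy positions 8–9 → average rank (8+9)/2 = 8.5.
Eli has value 41 → rank 8.5.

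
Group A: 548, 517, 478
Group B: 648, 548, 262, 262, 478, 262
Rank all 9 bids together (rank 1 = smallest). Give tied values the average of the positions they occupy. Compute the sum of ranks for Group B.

Sorted (ascending): 262, 262, 262, 478, 478, 517, 548, 548, 648
The 3 values of 262 occupy positions 1–3 → average rank 2.
The 2 values of 478 occupy positions 4–5 → average rank (4+5)/2 = 4.5.
The 2 values of 548 occupy positions 7–8 → average rank (7+8)/2 = 7.5.
Group B values → pooled ranks: 648→9, 548→7.5, 262→2, 262→2, 478→4.5, 262→2
Rank sum = 9 + 7.5 + 2 + 2 + 4.5 + 2 = 27

27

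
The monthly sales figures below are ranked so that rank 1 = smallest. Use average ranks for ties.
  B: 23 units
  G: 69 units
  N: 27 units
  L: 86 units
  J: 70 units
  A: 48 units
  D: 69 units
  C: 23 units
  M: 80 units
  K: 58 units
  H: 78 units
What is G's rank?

6.5

Sorted (ascending): 23, 23, 27, 48, 58, 69, 69, 70, 78, 80, 86
The 2 values of 23 occupy positions 1–2 → average rank (1+2)/2 = 1.5.
The 2 values of 69 occupy positions 6–7 → average rank (6+7)/2 = 6.5.
G has value 69 units → rank 6.5.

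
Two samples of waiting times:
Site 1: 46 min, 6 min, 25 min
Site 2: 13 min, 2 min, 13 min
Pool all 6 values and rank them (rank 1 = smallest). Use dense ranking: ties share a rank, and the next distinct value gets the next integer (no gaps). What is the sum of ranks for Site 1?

11

Sorted (ascending): 2, 6, 13, 13, 25, 46
The 2 values of 13 share dense rank 3.
Remaining distinct values take the next consecutive integers.
Site 1 values → pooled ranks: 46→5, 6→2, 25→4
Rank sum = 5 + 2 + 4 = 11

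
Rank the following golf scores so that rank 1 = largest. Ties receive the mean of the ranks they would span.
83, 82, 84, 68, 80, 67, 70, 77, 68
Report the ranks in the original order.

2, 3, 1, 7.5, 4, 9, 6, 5, 7.5

Sorted (descending): 84, 83, 82, 80, 77, 70, 68, 68, 67
The 2 values of 68 occupy positions 7–8 → average rank (7+8)/2 = 7.5.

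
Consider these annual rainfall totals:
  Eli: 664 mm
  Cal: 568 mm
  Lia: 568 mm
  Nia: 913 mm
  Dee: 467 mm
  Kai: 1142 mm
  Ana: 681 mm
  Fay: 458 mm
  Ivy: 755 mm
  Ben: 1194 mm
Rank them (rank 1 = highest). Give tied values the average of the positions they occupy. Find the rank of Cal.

Sorted (descending): 1194, 1142, 913, 755, 681, 664, 568, 568, 467, 458
The 2 values of 568 occupy positions 7–8 → average rank (7+8)/2 = 7.5.
Cal has value 568 mm → rank 7.5.

7.5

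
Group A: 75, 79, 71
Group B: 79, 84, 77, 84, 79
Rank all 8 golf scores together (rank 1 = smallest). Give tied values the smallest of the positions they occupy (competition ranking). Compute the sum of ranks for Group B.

25

Sorted (ascending): 71, 75, 77, 79, 79, 79, 84, 84
The 3 values of 79 occupy positions 4–6 → each gets rank 4.
The 2 values of 84 occupy positions 7–8 → each gets rank 7.
Group B values → pooled ranks: 79→4, 84→7, 77→3, 84→7, 79→4
Rank sum = 4 + 7 + 3 + 7 + 4 = 25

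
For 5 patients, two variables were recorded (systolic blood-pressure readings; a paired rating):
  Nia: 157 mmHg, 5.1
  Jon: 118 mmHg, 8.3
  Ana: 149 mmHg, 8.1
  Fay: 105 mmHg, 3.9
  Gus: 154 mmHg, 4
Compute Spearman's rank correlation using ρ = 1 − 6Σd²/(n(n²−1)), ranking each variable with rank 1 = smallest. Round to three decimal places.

0.100

Ranks of variable 1: 5, 2, 3, 1, 4
Ranks of variable 2: 3, 5, 4, 1, 2
d = r₁ − r₂: 2, -3, -1, 0, 2
d²: 4, 9, 1, 0, 4; Σd² = 18
ρ = 1 − 6·18/(5·24) = 1 − 108/120 = 0.100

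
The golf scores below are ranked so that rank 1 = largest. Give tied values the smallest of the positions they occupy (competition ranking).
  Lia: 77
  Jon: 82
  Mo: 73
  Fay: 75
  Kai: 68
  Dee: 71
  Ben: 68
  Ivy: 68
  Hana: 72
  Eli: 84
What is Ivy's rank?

8

Sorted (descending): 84, 82, 77, 75, 73, 72, 71, 68, 68, 68
The 3 values of 68 occupy positions 8–10 → each gets rank 8.
Ivy has value 68 → rank 8.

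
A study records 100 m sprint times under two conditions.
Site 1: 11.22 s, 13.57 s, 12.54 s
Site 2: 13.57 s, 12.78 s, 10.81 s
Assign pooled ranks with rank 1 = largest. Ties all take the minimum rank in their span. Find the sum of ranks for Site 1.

10

Sorted (descending): 13.57, 13.57, 12.78, 12.54, 11.22, 10.81
The 2 values of 13.57 occupy positions 1–2 → each gets rank 1.
Site 1 values → pooled ranks: 11.22→5, 13.57→1, 12.54→4
Rank sum = 5 + 1 + 4 = 10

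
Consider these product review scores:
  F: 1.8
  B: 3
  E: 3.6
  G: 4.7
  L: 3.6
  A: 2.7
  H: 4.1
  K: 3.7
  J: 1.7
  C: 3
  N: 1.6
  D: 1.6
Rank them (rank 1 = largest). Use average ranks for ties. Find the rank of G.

Sorted (descending): 4.7, 4.1, 3.7, 3.6, 3.6, 3, 3, 2.7, 1.8, 1.7, 1.6, 1.6
The 2 values of 3.6 occupy positions 4–5 → average rank (4+5)/2 = 4.5.
The 2 values of 3 occupy positions 6–7 → average rank (6+7)/2 = 6.5.
The 2 values of 1.6 occupy positions 11–12 → average rank (11+12)/2 = 11.5.
G has value 4.7 → rank 1.

1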